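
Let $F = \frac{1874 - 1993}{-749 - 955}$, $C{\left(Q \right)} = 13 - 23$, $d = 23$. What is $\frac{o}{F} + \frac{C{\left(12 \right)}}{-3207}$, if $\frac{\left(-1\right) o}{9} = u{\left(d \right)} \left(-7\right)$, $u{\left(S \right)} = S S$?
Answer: $\frac{26017570178}{54519} \approx 4.7722 \cdot 10^{5}$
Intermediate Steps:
$C{\left(Q \right)} = -10$
$u{\left(S \right)} = S^{2}$
$F = \frac{119}{1704}$ ($F = - \frac{119}{-1704} = \left(-119\right) \left(- \frac{1}{1704}\right) = \frac{119}{1704} \approx 0.069836$)
$o = 33327$ ($o = - 9 \cdot 23^{2} \left(-7\right) = - 9 \cdot 529 \left(-7\right) = \left(-9\right) \left(-3703\right) = 33327$)
$\frac{o}{F} + \frac{C{\left(12 \right)}}{-3207} = \frac{33327}{\frac{119}{1704}} - \frac{10}{-3207} = 33327 \cdot \frac{1704}{119} - - \frac{10}{3207} = \frac{8112744}{17} + \frac{10}{3207} = \frac{26017570178}{54519}$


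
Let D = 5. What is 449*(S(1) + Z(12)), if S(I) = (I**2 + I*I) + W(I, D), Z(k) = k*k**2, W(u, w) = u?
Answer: 777219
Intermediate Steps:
Z(k) = k**3
S(I) = I + 2*I**2 (S(I) = (I**2 + I*I) + I = (I**2 + I**2) + I = 2*I**2 + I = I + 2*I**2)
449*(S(1) + Z(12)) = 449*(1*(1 + 2*1) + 12**3) = 449*(1*(1 + 2) + 1728) = 449*(1*3 + 1728) = 449*(3 + 1728) = 449*1731 = 777219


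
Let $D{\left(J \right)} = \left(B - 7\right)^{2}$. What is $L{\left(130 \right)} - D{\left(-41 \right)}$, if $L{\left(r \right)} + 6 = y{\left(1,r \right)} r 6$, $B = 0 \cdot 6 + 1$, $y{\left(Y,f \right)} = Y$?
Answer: $738$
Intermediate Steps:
$B = 1$ ($B = 0 + 1 = 1$)
$L{\left(r \right)} = -6 + 6 r$ ($L{\left(r \right)} = -6 + 1 r 6 = -6 + r 6 = -6 + 6 r$)
$D{\left(J \right)} = 36$ ($D{\left(J \right)} = \left(1 - 7\right)^{2} = \left(-6\right)^{2} = 36$)
$L{\left(130 \right)} - D{\left(-41 \right)} = \left(-6 + 6 \cdot 130\right) - 36 = \left(-6 + 780\right) - 36 = 774 - 36 = 738$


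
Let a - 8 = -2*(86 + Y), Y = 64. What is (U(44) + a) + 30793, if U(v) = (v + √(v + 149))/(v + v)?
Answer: 61003/2 + √193/88 ≈ 30502.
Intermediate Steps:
U(v) = (v + √(149 + v))/(2*v) (U(v) = (v + √(149 + v))/((2*v)) = (v + √(149 + v))*(1/(2*v)) = (v + √(149 + v))/(2*v))
a = -292 (a = 8 - 2*(86 + 64) = 8 - 2*150 = 8 - 300 = -292)
(U(44) + a) + 30793 = ((½)*(44 + √(149 + 44))/44 - 292) + 30793 = ((½)*(1/44)*(44 + √193) - 292) + 30793 = ((½ + √193/88) - 292) + 30793 = (-583/2 + √193/88) + 30793 = 61003/2 + √193/88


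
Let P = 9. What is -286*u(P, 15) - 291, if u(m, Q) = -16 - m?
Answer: 6859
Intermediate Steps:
-286*u(P, 15) - 291 = -286*(-16 - 1*9) - 291 = -286*(-16 - 9) - 291 = -286*(-25) - 291 = 7150 - 291 = 6859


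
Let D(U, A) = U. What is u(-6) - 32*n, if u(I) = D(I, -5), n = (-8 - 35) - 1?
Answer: 1402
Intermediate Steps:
n = -44 (n = -43 - 1 = -44)
u(I) = I
u(-6) - 32*n = -6 - 32*(-44) = -6 + 1408 = 1402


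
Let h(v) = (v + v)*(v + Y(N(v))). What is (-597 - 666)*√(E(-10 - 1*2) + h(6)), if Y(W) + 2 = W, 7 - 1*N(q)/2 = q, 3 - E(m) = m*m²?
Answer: -1263*√1803 ≈ -53629.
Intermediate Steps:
E(m) = 3 - m³ (E(m) = 3 - m*m² = 3 - m³)
N(q) = 14 - 2*q
Y(W) = -2 + W
h(v) = 2*v*(12 - v) (h(v) = (v + v)*(v + (-2 + (14 - 2*v))) = (2*v)*(v + (12 - 2*v)) = (2*v)*(12 - v) = 2*v*(12 - v))
(-597 - 666)*√(E(-10 - 1*2) + h(6)) = (-597 - 666)*√((3 - (-10 - 1*2)³) + 2*6*(12 - 1*6)) = -1263*√((3 - (-10 - 2)³) + 2*6*(12 - 6)) = -1263*√((3 - 1*(-12)³) + 2*6*6) = -1263*√((3 - 1*(-1728)) + 72) = -1263*√((3 + 1728) + 72) = -1263*√(1731 + 72) = -1263*√1803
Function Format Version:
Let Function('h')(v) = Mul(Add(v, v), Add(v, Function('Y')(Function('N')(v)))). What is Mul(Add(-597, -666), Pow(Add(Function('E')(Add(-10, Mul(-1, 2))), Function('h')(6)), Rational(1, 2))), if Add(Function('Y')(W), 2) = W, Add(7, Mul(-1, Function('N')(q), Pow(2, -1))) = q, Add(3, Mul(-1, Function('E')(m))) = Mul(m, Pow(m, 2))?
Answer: Mul(-1263, Pow(1803, Rational(1, 2))) ≈ -53629.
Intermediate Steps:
Function('E')(m) = Add(3, Mul(-1, Pow(m, 3))) (Function('E')(m) = Add(3, Mul(-1, Mul(m, Pow(m, 2)))) = Add(3, Mul(-1, Pow(m, 3))))
Function('N')(q) = Add(14, Mul(-2, q))
Function('Y')(W) = Add(-2, W)
Function('h')(v) = Mul(2, v, Add(12, Mul(-1, v))) (Function('h')(v) = Mul(Add(v, v), Add(v, Add(-2, Add(14, Mul(-2, v))))) = Mul(Mul(2, v), Add(v, Add(12, Mul(-2, v)))) = Mul(Mul(2, v), Add(12, Mul(-1, v))) = Mul(2, v, Add(12, Mul(-1, v))))
Mul(Add(-597, -666), Pow(Add(Function('E')(Add(-10, Mul(-1, 2))), Function('h')(6)), Rational(1, 2))) = Mul(Add(-597, -666), Pow(Add(Add(3, Mul(-1, Pow(Add(-10, Mul(-1, 2)), 3))), Mul(2, 6, Add(12, Mul(-1, 6)))), Rational(1, 2))) = Mul(-1263, Pow(Add(Add(3, Mul(-1, Pow(Add(-10, -2), 3))), Mul(2, 6, Add(12, -6))), Rational(1, 2))) = Mul(-1263, Pow(Add(Add(3, Mul(-1, Pow(-12, 3))), Mul(2, 6, 6)), Rational(1, 2))) = Mul(-1263, Pow(Add(Add(3, Mul(-1, -1728)), 72), Rational(1, 2))) = Mul(-1263, Pow(Add(Add(3, 1728), 72), Rational(1, 2))) = Mul(-1263, Pow(Add(1731, 72), Rational(1, 2))) = Mul(-1263, Pow(1803, Rational(1, 2)))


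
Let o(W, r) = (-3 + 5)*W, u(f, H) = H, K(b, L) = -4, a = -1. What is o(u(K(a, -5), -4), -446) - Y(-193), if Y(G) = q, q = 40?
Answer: -48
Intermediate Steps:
Y(G) = 40
o(W, r) = 2*W
o(u(K(a, -5), -4), -446) - Y(-193) = 2*(-4) - 1*40 = -8 - 40 = -48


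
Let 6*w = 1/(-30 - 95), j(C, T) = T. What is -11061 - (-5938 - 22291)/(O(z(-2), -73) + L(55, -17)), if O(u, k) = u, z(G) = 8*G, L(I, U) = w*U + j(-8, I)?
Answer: -302550537/29267 ≈ -10338.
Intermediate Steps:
w = -1/750 (w = 1/(6*(-30 - 95)) = (⅙)/(-125) = (⅙)*(-1/125) = -1/750 ≈ -0.0013333)
L(I, U) = I - U/750 (L(I, U) = -U/750 + I = I - U/750)
-11061 - (-5938 - 22291)/(O(z(-2), -73) + L(55, -17)) = -11061 - (-5938 - 22291)/(8*(-2) + (55 - 1/750*(-17))) = -11061 - (-28229)/(-16 + (55 + 17/750)) = -11061 - (-28229)/(-16 + 41267/750) = -11061 - (-28229)/29267/750 = -11061 - (-28229)*750/29267 = -11061 - 1*(-21171750/29267) = -11061 + 21171750/29267 = -302550537/29267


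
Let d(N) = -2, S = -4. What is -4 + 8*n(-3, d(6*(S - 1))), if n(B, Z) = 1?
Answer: 4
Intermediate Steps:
-4 + 8*n(-3, d(6*(S - 1))) = -4 + 8*1 = -4 + 8 = 4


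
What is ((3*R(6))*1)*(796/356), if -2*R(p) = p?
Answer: -1791/89 ≈ -20.124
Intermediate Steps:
R(p) = -p/2
((3*R(6))*1)*(796/356) = ((3*(-½*6))*1)*(796/356) = ((3*(-3))*1)*(796*(1/356)) = -9*1*(199/89) = -9*199/89 = -1791/89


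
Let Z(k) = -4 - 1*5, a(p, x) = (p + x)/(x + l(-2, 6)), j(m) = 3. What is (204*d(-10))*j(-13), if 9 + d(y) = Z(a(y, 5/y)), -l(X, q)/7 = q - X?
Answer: -11016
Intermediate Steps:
l(X, q) = -7*q + 7*X (l(X, q) = -7*(q - X) = -7*q + 7*X)
a(p, x) = (p + x)/(-56 + x) (a(p, x) = (p + x)/(x + (-7*6 + 7*(-2))) = (p + x)/(x + (-42 - 14)) = (p + x)/(x - 56) = (p + x)/(-56 + x))
Z(k) = -9 (Z(k) = -4 - 5 = -9)
d(y) = -18 (d(y) = -9 - 9 = -18)
(204*d(-10))*j(-13) = (204*(-18))*3 = -3672*3 = -11016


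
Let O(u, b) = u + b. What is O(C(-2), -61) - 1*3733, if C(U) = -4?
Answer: -3798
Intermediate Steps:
O(u, b) = b + u
O(C(-2), -61) - 1*3733 = (-61 - 4) - 1*3733 = -65 - 3733 = -3798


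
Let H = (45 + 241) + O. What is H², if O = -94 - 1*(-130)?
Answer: 103684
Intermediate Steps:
O = 36 (O = -94 + 130 = 36)
H = 322 (H = (45 + 241) + 36 = 286 + 36 = 322)
H² = 322² = 103684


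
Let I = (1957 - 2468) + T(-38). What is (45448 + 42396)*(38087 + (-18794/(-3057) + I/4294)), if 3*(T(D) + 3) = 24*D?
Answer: 21962626552709032/6563379 ≈ 3.3462e+9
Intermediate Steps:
T(D) = -3 + 8*D (T(D) = -3 + (24*D)/3 = -3 + 8*D)
I = -818 (I = (1957 - 2468) + (-3 + 8*(-38)) = -511 + (-3 - 304) = -511 - 307 = -818)
(45448 + 42396)*(38087 + (-18794/(-3057) + I/4294)) = (45448 + 42396)*(38087 + (-18794/(-3057) - 818/4294)) = 87844*(38087 + (-18794*(-1/3057) - 818*1/4294)) = 87844*(38087 + (18794/3057 - 409/2147)) = 87844*(38087 + 39100405/6563379) = 87844*(250018516378/6563379) = 21962626552709032/6563379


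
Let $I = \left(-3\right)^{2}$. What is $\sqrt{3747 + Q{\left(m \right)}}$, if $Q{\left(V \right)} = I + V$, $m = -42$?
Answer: $\sqrt{3714} \approx 60.943$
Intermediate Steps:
$I = 9$
$Q{\left(V \right)} = 9 + V$
$\sqrt{3747 + Q{\left(m \right)}} = \sqrt{3747 + \left(9 - 42\right)} = \sqrt{3747 - 33} = \sqrt{3714}$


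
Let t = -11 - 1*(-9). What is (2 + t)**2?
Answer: 0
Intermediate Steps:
t = -2 (t = -11 + 9 = -2)
(2 + t)**2 = (2 - 2)**2 = 0**2 = 0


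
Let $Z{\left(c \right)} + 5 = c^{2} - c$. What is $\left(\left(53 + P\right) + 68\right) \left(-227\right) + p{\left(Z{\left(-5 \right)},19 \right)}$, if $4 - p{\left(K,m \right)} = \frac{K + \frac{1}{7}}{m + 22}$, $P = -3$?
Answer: $- \frac{7686610}{287} \approx -26783.0$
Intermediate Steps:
$Z{\left(c \right)} = -5 + c^{2} - c$ ($Z{\left(c \right)} = -5 + \left(c^{2} - c\right) = -5 + c^{2} - c$)
$p{\left(K,m \right)} = 4 - \frac{\frac{1}{7} + K}{22 + m}$ ($p{\left(K,m \right)} = 4 - \frac{K + \frac{1}{7}}{m + 22} = 4 - \frac{K + \frac{1}{7}}{22 + m} = 4 - \frac{\frac{1}{7} + K}{22 + m}$)
$\left(\left(53 + P\right) + 68\right) \left(-227\right) + p{\left(Z{\left(-5 \right)},19 \right)} = \left(\left(53 - 3\right) + 68\right) \left(-227\right) + \frac{\frac{615}{7} - \left(-5 + \left(-5\right)^{2} - -5\right) + 4 \cdot 19}{22 + 19} = \left(50 + 68\right) \left(-227\right) + \frac{\frac{615}{7} - \left(-5 + 25 + 5\right) + 76}{41} = 118 \left(-227\right) + \frac{\frac{615}{7} - 25 + 76}{41} = -26786 + \frac{\frac{615}{7} - 25 + 76}{41} = -26786 + \frac{1}{41} \cdot \frac{972}{7} = -26786 + \frac{972}{287} = - \frac{7686610}{287}$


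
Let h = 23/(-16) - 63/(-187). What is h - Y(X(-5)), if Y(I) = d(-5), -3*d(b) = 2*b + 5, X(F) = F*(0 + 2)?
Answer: -24839/8976 ≈ -2.7673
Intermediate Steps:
X(F) = 2*F (X(F) = F*2 = 2*F)
d(b) = -5/3 - 2*b/3 (d(b) = -(2*b + 5)/3 = -(5 + 2*b)/3 = -5/3 - 2*b/3)
h = -3293/2992 (h = 23*(-1/16) - 63*(-1/187) = -23/16 + 63/187 = -3293/2992 ≈ -1.1006)
Y(I) = 5/3 (Y(I) = -5/3 - 2/3*(-5) = -5/3 + 10/3 = 5/3)
h - Y(X(-5)) = -3293/2992 - 1*5/3 = -3293/2992 - 5/3 = -24839/8976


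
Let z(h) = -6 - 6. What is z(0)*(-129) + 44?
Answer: 1592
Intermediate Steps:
z(h) = -12
z(0)*(-129) + 44 = -12*(-129) + 44 = 1548 + 44 = 1592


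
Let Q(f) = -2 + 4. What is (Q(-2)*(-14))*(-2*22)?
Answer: 1232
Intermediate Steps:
Q(f) = 2
(Q(-2)*(-14))*(-2*22) = (2*(-14))*(-2*22) = -28*(-44) = 1232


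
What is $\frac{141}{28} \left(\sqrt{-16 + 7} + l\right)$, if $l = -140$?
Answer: $-705 + \frac{423 i}{28} \approx -705.0 + 15.107 i$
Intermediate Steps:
$\frac{141}{28} \left(\sqrt{-16 + 7} + l\right) = \frac{141}{28} \left(\sqrt{-16 + 7} - 140\right) = 141 \cdot \frac{1}{28} \left(\sqrt{-9} - 140\right) = \frac{141 \left(3 i - 140\right)}{28} = \frac{141 \left(-140 + 3 i\right)}{28} = -705 + \frac{423 i}{28}$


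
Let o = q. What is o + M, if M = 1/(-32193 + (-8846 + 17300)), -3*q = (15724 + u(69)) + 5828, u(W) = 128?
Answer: -171553841/23739 ≈ -7226.7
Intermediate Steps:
q = -21680/3 (q = -((15724 + 128) + 5828)/3 = -(15852 + 5828)/3 = -⅓*21680 = -21680/3 ≈ -7226.7)
M = -1/23739 (M = 1/(-32193 + 8454) = 1/(-23739) = -1/23739 ≈ -4.2125e-5)
o = -21680/3 ≈ -7226.7
o + M = -21680/3 - 1/23739 = -171553841/23739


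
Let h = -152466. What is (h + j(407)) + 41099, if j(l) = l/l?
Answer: -111366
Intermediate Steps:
j(l) = 1
(h + j(407)) + 41099 = (-152466 + 1) + 41099 = -152465 + 41099 = -111366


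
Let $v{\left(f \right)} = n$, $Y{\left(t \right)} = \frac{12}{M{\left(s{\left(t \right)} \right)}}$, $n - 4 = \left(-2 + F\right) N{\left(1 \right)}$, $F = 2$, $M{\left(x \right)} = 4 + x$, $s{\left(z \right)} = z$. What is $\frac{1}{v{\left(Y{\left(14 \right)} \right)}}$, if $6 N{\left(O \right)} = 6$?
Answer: $\frac{1}{4} \approx 0.25$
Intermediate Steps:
$N{\left(O \right)} = 1$ ($N{\left(O \right)} = \frac{1}{6} \cdot 6 = 1$)
$n = 4$ ($n = 4 + \left(-2 + 2\right) 1 = 4 + 0 \cdot 1 = 4 + 0 = 4$)
$Y{\left(t \right)} = \frac{12}{4 + t}$
$v{\left(f \right)} = 4$
$\frac{1}{v{\left(Y{\left(14 \right)} \right)}} = \frac{1}{4}$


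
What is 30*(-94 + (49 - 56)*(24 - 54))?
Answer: 3480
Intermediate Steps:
30*(-94 + (49 - 56)*(24 - 54)) = 30*(-94 - 7*(-30)) = 30*(-94 + 210) = 30*116 = 3480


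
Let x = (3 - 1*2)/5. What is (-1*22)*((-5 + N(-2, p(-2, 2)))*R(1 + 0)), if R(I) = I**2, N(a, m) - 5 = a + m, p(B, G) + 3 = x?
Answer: 528/5 ≈ 105.60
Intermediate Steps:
x = 1/5 (x = (3 - 2)*(1/5) = 1*(1/5) = 1/5 ≈ 0.20000)
p(B, G) = -14/5 (p(B, G) = -3 + 1/5 = -14/5)
N(a, m) = 5 + a + m (N(a, m) = 5 + (a + m) = 5 + a + m)
(-1*22)*((-5 + N(-2, p(-2, 2)))*R(1 + 0)) = (-1*22)*((-5 + (5 - 2 - 14/5))*(1 + 0)**2) = -22*(-5 + 1/5)*1**2 = -(-528)/5 = -22*(-24/5) = 528/5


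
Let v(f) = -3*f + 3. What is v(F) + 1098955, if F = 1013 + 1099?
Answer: 1092622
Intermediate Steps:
F = 2112
v(f) = 3 - 3*f
v(F) + 1098955 = (3 - 3*2112) + 1098955 = (3 - 6336) + 1098955 = -6333 + 1098955 = 1092622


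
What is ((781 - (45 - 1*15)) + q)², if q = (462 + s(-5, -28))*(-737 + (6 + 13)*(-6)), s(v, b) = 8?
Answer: 159375809961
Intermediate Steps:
q = -399970 (q = (462 + 8)*(-737 + (6 + 13)*(-6)) = 470*(-737 + 19*(-6)) = 470*(-737 - 114) = 470*(-851) = -399970)
((781 - (45 - 1*15)) + q)² = ((781 - (45 - 1*15)) - 399970)² = ((781 - (45 - 15)) - 399970)² = ((781 - 1*30) - 399970)² = ((781 - 30) - 399970)² = (751 - 399970)² = (-399219)² = 159375809961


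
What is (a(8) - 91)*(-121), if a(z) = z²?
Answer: 3267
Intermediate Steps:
(a(8) - 91)*(-121) = (8² - 91)*(-121) = (64 - 91)*(-121) = -27*(-121) = 3267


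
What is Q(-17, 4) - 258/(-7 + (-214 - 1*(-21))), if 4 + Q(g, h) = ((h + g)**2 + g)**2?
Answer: 2310129/100 ≈ 23101.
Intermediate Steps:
Q(g, h) = -4 + (g + (g + h)**2)**2 (Q(g, h) = -4 + ((h + g)**2 + g)**2 = -4 + ((g + h)**2 + g)**2 = -4 + (g + (g + h)**2)**2)
Q(-17, 4) - 258/(-7 + (-214 - 1*(-21))) = (-4 + (-17 + (-17 + 4)**2)**2) - 258/(-7 + (-214 - 1*(-21))) = (-4 + (-17 + (-13)**2)**2) - 258/(-7 + (-214 + 21)) = (-4 + (-17 + 169)**2) - 258/(-7 - 193) = (-4 + 152**2) - 258/(-200) = (-4 + 23104) - 258*(-1/200) = 23100 + 129/100 = 2310129/100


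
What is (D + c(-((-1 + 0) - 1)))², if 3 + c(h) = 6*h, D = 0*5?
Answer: 81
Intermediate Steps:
D = 0
c(h) = -3 + 6*h
(D + c(-((-1 + 0) - 1)))² = (0 + (-3 + 6*(-((-1 + 0) - 1))))² = (0 + (-3 + 6*(-(-1 - 1))))² = (0 + (-3 + 6*(-1*(-2))))² = (0 + (-3 + 6*2))² = (0 + (-3 + 12))² = (0 + 9)² = 9² = 81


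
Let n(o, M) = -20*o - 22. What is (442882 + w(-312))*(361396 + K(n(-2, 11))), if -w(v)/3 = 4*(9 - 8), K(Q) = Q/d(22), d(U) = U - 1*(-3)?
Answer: 800258826932/5 ≈ 1.6005e+11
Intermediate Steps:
d(U) = 3 + U (d(U) = U + 3 = 3 + U)
n(o, M) = -22 - 20*o
K(Q) = Q/25 (K(Q) = Q/(3 + 22) = Q/25)
w(v) = -12 (w(v) = -12*(9 - 8) = -12)
(442882 + w(-312))*(361396 + K(n(-2, 11))) = (442882 - 12)*(361396 + (-22 - 20*(-2))/25) = 442870*(361396 + (-22 + 40)/25) = 442870*(361396 + (1/25)*18) = 442870*(361396 + 18/25) = 442870*(9034918/25) = 800258826932/5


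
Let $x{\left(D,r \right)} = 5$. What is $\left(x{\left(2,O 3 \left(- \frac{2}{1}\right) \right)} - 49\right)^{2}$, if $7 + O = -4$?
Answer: $1936$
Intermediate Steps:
$O = -11$ ($O = -7 - 4 = -11$)
$\left(x{\left(2,O 3 \left(- \frac{2}{1}\right) \right)} - 49\right)^{2} = \left(5 - 49\right)^{2} = \left(-44\right)^{2} = 1936$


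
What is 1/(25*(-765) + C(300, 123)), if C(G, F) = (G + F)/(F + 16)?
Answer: -139/2657952 ≈ -5.2296e-5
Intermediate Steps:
C(G, F) = (F + G)/(16 + F)
1/(25*(-765) + C(300, 123)) = 1/(25*(-765) + (123 + 300)/(16 + 123)) = 1/(-19125 + 423/139) = 1/(-2657952/139) = -139/2657952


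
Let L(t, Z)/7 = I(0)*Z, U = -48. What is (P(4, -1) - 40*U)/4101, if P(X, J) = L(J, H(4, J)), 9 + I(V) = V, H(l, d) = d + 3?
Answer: 598/1367 ≈ 0.43745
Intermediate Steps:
H(l, d) = 3 + d
I(V) = -9 + V
L(t, Z) = -63*Z (L(t, Z) = 7*((-9 + 0)*Z) = 7*(-9*Z) = -63*Z)
P(X, J) = -189 - 63*J (P(X, J) = -63*(3 + J) = -189 - 63*J)
(P(4, -1) - 40*U)/4101 = ((-189 - 63*(-1)) - 40*(-48))/4101 = ((-189 + 63) + 1920)*(1/4101) = (-126 + 1920)*(1/4101) = 1794*(1/4101) = 598/1367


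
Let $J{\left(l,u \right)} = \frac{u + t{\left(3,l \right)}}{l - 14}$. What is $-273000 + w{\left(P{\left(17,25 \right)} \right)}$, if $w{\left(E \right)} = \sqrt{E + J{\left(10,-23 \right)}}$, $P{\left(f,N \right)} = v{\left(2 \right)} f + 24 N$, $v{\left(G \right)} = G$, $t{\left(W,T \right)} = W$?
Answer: $-273000 + 3 \sqrt{71} \approx -2.7297 \cdot 10^{5}$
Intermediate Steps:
$J{\left(l,u \right)} = \frac{3 + u}{-14 + l}$ ($J{\left(l,u \right)} = \frac{u + 3}{l - 14} = \frac{3 + u}{-14 + l}$)
$P{\left(f,N \right)} = 2 f + 24 N$
$w{\left(E \right)} = \sqrt{5 + E}$ ($w{\left(E \right)} = \sqrt{E + \frac{3 - 23}{-14 + 10}} = \sqrt{E + \frac{1}{-4} \left(-20\right)} = \sqrt{E - -5} = \sqrt{E + 5} = \sqrt{5 + E}$)
$-273000 + w{\left(P{\left(17,25 \right)} \right)} = -273000 + \sqrt{5 + \left(2 \cdot 17 + 24 \cdot 25\right)} = -273000 + \sqrt{5 + \left(34 + 600\right)} = -273000 + \sqrt{5 + 634} = -273000 + \sqrt{639} = -273000 + 3 \sqrt{71}$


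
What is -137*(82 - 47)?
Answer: -4795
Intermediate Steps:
-137*(82 - 47) = -137*35 = -4795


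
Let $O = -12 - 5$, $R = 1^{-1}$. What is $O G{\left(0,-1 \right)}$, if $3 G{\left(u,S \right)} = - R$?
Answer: $\frac{17}{3} \approx 5.6667$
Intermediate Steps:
$R = 1$
$G{\left(u,S \right)} = - \frac{1}{3}$ ($G{\left(u,S \right)} = \frac{\left(-1\right) 1}{3} = \frac{1}{3} \left(-1\right) = - \frac{1}{3}$)
$O = -17$
$O G{\left(0,-1 \right)} = \left(-17\right) \left(- \frac{1}{3}\right) = \frac{17}{3}$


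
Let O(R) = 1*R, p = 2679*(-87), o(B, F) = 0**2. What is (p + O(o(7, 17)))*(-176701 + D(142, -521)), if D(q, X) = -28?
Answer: 41190758217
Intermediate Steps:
o(B, F) = 0
p = -233073
O(R) = R
(p + O(o(7, 17)))*(-176701 + D(142, -521)) = (-233073 + 0)*(-176701 - 28) = -233073*(-176729) = 41190758217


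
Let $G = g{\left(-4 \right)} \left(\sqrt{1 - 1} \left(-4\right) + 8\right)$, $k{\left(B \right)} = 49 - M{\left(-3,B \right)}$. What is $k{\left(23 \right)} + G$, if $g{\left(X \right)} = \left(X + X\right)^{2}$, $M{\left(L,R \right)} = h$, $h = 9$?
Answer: $552$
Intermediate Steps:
$M{\left(L,R \right)} = 9$
$k{\left(B \right)} = 40$ ($k{\left(B \right)} = 49 - 9 = 40$)
$g{\left(X \right)} = 4 X^{2}$ ($g{\left(X \right)} = \left(2 X\right)^{2} = 4 X^{2}$)
$G = 512$ ($G = 4 \left(-4\right)^{2} \left(\sqrt{1 - 1} \left(-4\right) + 8\right) = 4 \cdot 16 \left(\sqrt{0} \left(-4\right) + 8\right) = 64 \left(0 \left(-4\right) + 8\right) = 64 \left(0 + 8\right) = 64 \cdot 8 = 512$)
$k{\left(23 \right)} + G = 40 + 512 = 552$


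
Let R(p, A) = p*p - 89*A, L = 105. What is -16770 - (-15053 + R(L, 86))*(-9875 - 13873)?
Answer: -277440906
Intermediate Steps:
R(p, A) = p² - 89*A
-16770 - (-15053 + R(L, 86))*(-9875 - 13873) = -16770 - (-15053 + (105² - 89*86))*(-9875 - 13873) = -16770 - (-15053 + (11025 - 7654))*(-23748) = -16770 - (-15053 + 3371)*(-23748) = -16770 - (-11682)*(-23748) = -16770 - 1*277424136 = -16770 - 277424136 = -277440906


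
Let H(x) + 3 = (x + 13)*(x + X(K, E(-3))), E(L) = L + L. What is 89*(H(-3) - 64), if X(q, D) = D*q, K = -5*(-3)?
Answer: -88733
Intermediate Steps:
E(L) = 2*L
K = 15
H(x) = -3 + (-90 + x)*(13 + x) (H(x) = -3 + (x + 13)*(x + (2*(-3))*15) = -3 + (13 + x)*(x - 6*15) = -3 + (13 + x)*(x - 90) = -3 + (13 + x)*(-90 + x) = -3 + (-90 + x)*(13 + x))
89*(H(-3) - 64) = 89*((-1173 + (-3)² - 77*(-3)) - 64) = 89*((-1173 + 9 + 231) - 64) = 89*(-933 - 64) = 89*(-997) = -88733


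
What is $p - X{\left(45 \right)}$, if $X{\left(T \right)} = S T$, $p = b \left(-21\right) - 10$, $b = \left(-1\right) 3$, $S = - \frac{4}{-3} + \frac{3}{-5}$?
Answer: $20$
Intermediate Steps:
$S = \frac{11}{15}$ ($S = \left(-4\right) \left(- \frac{1}{3}\right) + 3 \left(- \frac{1}{5}\right) = \frac{4}{3} - \frac{3}{5} = \frac{11}{15} \approx 0.73333$)
$b = -3$
$p = 53$ ($p = \left(-3\right) \left(-21\right) - 10 = 63 - 10 = 53$)
$X{\left(T \right)} = \frac{11 T}{15}$
$p - X{\left(45 \right)} = 53 - \frac{11}{15} \cdot 45 = 53 - 33 = 20$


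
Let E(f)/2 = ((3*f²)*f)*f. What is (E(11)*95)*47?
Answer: 392232390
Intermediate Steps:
E(f) = 6*f⁴ (E(f) = 2*(((3*f²)*f)*f) = 2*((3*f³)*f) = 2*(3*f⁴) = 6*f⁴)
(E(11)*95)*47 = ((6*11⁴)*95)*47 = ((6*14641)*95)*47 = (87846*95)*47 = 8345370*47 = 392232390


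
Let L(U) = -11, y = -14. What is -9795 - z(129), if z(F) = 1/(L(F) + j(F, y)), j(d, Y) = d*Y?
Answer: -17797514/1817 ≈ -9795.0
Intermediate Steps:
j(d, Y) = Y*d
z(F) = 1/(-11 - 14*F)
-9795 - z(129) = -9795 - (-1)/(11 + 14*129) = -9795 - (-1)/(11 + 1806) = -9795 - (-1)/1817 = -9795 - 1*(-1/1817) = -9795 + 1/1817 = -17797514/1817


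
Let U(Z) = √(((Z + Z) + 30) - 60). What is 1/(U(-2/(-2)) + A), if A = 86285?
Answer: 86285/7445101253 - 2*I*√7/7445101253 ≈ 1.1589e-5 - 7.1074e-10*I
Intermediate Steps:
U(Z) = √(-30 + 2*Z) (U(Z) = √((2*Z + 30) - 60) = √((30 + 2*Z) - 60) = √(-30 + 2*Z))
1/(U(-2/(-2)) + A) = 1/(√(-30 + 2*(-2/(-2))) + 86285) = 1/(√(-30 + 2*(-2*(-½))) + 86285) = 1/(√(-30 + 2*1) + 86285) = 1/(√(-30 + 2) + 86285) = 1/(√(-28) + 86285) = 1/(2*I*√7 + 86285) = 1/(86285 + 2*I*√7)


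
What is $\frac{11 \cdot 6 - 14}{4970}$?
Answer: $\frac{26}{2485} \approx 0.010463$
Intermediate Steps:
$\frac{11 \cdot 6 - 14}{4970} = \frac{66 - 14}{4970} = \frac{1}{4970} \cdot 52 = \frac{26}{2485}$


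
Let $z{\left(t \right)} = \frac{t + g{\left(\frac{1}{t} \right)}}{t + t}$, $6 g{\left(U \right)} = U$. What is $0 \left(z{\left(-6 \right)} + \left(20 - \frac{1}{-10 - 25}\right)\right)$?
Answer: $0$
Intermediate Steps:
$g{\left(U \right)} = \frac{U}{6}$
$z{\left(t \right)} = \frac{t + \frac{1}{6 t}}{2 t}$ ($z{\left(t \right)} = \frac{t + \frac{1}{6 t}}{t + t} = \frac{t + \frac{1}{6 t}}{2 t}$)
$0 \left(z{\left(-6 \right)} + \left(20 - \frac{1}{-10 - 25}\right)\right) = 0 \left(\left(\frac{1}{2} + \frac{1}{12 \cdot 36}\right) + \left(20 - \frac{1}{-10 - 25}\right)\right) = 0 \left(\left(\frac{1}{2} + \frac{1}{12} \cdot \frac{1}{36}\right) + \left(20 - \frac{1}{-35}\right)\right) = 0 \left(\left(\frac{1}{2} + \frac{1}{432}\right) + \left(20 - - \frac{1}{35}\right)\right) = 0 \left(\frac{217}{432} + \left(20 + \frac{1}{35}\right)\right) = 0 \left(\frac{217}{432} + \frac{701}{35}\right) = 0 \cdot \frac{310427}{15120} = 0$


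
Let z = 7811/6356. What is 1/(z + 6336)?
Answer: 6356/40279427 ≈ 0.00015780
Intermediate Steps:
z = 7811/6356 (z = 7811*(1/6356) = 7811/6356 ≈ 1.2289)
1/(z + 6336) = 1/(7811/6356 + 6336) = 1/(40279427/6356) = 6356/40279427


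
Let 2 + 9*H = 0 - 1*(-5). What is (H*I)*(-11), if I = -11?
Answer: 121/3 ≈ 40.333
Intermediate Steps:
H = 1/3 (H = -2/9 + (0 - 1*(-5))/9 = -2/9 + (0 + 5)/9 = -2/9 + (1/9)*5 = -2/9 + 5/9 = 1/3 ≈ 0.33333)
(H*I)*(-11) = ((1/3)*(-11))*(-11) = -11/3*(-11) = 121/3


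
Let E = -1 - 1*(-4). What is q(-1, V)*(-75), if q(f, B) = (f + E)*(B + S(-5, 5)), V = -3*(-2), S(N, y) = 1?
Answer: -1050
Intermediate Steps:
V = 6
E = 3 (E = -1 + 4 = 3)
q(f, B) = (1 + B)*(3 + f) (q(f, B) = (f + 3)*(B + 1) = (3 + f)*(1 + B) = (1 + B)*(3 + f))
q(-1, V)*(-75) = (3 - 1 + 3*6 + 6*(-1))*(-75) = (3 - 1 + 18 - 6)*(-75) = 14*(-75) = -1050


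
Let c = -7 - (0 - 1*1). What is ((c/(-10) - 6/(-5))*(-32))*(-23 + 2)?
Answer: 6048/5 ≈ 1209.6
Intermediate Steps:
c = -6 (c = -7 - (0 - 1) = -7 - 1*(-1) = -7 + 1 = -6)
((c/(-10) - 6/(-5))*(-32))*(-23 + 2) = ((-6/(-10) - 6/(-5))*(-32))*(-23 + 2) = ((-6*(-⅒) - 6*(-⅕))*(-32))*(-21) = ((⅗ + 6/5)*(-32))*(-21) = ((9/5)*(-32))*(-21) = -288/5*(-21) = 6048/5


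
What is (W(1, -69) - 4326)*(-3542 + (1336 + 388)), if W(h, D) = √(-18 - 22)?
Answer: 7864668 - 3636*I*√10 ≈ 7.8647e+6 - 11498.0*I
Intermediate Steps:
W(h, D) = 2*I*√10 (W(h, D) = √(-40) = 2*I*√10)
(W(1, -69) - 4326)*(-3542 + (1336 + 388)) = (2*I*√10 - 4326)*(-3542 + (1336 + 388)) = (-4326 + 2*I*√10)*(-3542 + 1724) = (-4326 + 2*I*√10)*(-1818) = 7864668 - 3636*I*√10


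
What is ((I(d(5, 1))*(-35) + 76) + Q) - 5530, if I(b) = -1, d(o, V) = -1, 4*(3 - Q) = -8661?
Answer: -13003/4 ≈ -3250.8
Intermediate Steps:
Q = 8673/4 (Q = 3 - ¼*(-8661) = 3 + 8661/4 = 8673/4 ≈ 2168.3)
((I(d(5, 1))*(-35) + 76) + Q) - 5530 = ((-1*(-35) + 76) + 8673/4) - 5530 = ((35 + 76) + 8673/4) - 5530 = (111 + 8673/4) - 5530 = 9117/4 - 5530 = -13003/4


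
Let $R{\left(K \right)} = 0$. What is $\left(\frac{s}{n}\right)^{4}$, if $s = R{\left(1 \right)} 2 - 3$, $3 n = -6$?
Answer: $\frac{81}{16} \approx 5.0625$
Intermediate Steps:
$n = -2$ ($n = \frac{1}{3} \left(-6\right) = -2$)
$s = -3$ ($s = 0 \cdot 2 - 3 = 0 - 3 = -3$)
$\left(\frac{s}{n}\right)^{4} = \left(- \frac{3}{-2}\right)^{4} = \left(\left(-3\right) \left(- \frac{1}{2}\right)\right)^{4} = \left(\frac{3}{2}\right)^{4} = \frac{81}{16}$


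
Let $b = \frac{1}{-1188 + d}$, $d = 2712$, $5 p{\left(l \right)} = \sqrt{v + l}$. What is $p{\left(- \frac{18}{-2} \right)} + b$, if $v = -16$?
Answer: $\frac{1}{1524} + \frac{i \sqrt{7}}{5} \approx 0.00065617 + 0.52915 i$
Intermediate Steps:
$p{\left(l \right)} = \frac{\sqrt{-16 + l}}{5}$
$b = \frac{1}{1524}$ ($b = \frac{1}{-1188 + 2712} = \frac{1}{1524} \approx 0.00065617$)
$p{\left(- \frac{18}{-2} \right)} + b = \frac{\sqrt{-16 - \frac{18}{-2}}}{5} + \frac{1}{1524} = \frac{\sqrt{-16 - -9}}{5} + \frac{1}{1524} = \frac{\sqrt{-16 + 9}}{5} + \frac{1}{1524} = \frac{\sqrt{-7}}{5} + \frac{1}{1524} = \frac{i \sqrt{7}}{5} + \frac{1}{1524} = \frac{1}{1524} + \frac{i \sqrt{7}}{5}$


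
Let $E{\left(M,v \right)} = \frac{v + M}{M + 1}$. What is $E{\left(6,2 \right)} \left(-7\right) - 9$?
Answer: $-17$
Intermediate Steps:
$E{\left(M,v \right)} = \frac{M + v}{1 + M}$
$E{\left(6,2 \right)} \left(-7\right) - 9 = \frac{6 + 2}{1 + 6} \left(-7\right) - 9 = \frac{1}{7} \cdot 8 \left(-7\right) - 9 = \frac{8}{7} \left(-7\right) - 9 = -8 - 9 = -17$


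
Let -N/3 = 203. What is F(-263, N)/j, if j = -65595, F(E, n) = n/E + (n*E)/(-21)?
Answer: 2005292/17251485 ≈ 0.11624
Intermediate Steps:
N = -609 (N = -3*203 = -609)
F(E, n) = n/E - E*n/21 (F(E, n) = n/E + (E*n)*(-1/21) = n/E - E*n/21)
F(-263, N)/j = (-609/(-263) - 1/21*(-263)*(-609))/(-65595) = (-609*(-1/263) - 7627)*(-1/65595) = (609/263 - 7627)*(-1/65595) = -2005292/263*(-1/65595) = 2005292/17251485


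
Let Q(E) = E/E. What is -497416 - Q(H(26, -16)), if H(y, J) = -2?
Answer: -497417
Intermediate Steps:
Q(E) = 1
-497416 - Q(H(26, -16)) = -497416 - 1*1 = -497416 - 1 = -497417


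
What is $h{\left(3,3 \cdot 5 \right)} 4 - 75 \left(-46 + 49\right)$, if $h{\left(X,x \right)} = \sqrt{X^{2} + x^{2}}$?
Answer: $-225 + 12 \sqrt{26} \approx -163.81$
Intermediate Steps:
$h{\left(3,3 \cdot 5 \right)} 4 - 75 \left(-46 + 49\right) = \sqrt{3^{2} + \left(3 \cdot 5\right)^{2}} \cdot 4 - 75 \left(-46 + 49\right) = \sqrt{9 + 15^{2}} \cdot 4 - 225 = \sqrt{9 + 225} \cdot 4 - 225 = \sqrt{234} \cdot 4 - 225 = 3 \sqrt{26} \cdot 4 - 225 = 12 \sqrt{26} - 225 = -225 + 12 \sqrt{26}$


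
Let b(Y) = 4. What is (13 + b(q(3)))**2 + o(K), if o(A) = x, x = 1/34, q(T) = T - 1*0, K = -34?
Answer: 9827/34 ≈ 289.03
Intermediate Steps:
q(T) = T (q(T) = T + 0 = T)
x = 1/34 ≈ 0.029412
o(A) = 1/34
(13 + b(q(3)))**2 + o(K) = (13 + 4)**2 + 1/34 = 17**2 + 1/34 = 289 + 1/34 = 9827/34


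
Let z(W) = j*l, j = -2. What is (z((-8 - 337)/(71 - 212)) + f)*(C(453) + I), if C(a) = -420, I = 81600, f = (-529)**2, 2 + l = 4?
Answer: 22717167660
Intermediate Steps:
l = 2 (l = -2 + 4 = 2)
f = 279841
z(W) = -4 (z(W) = -2*2 = -4)
(z((-8 - 337)/(71 - 212)) + f)*(C(453) + I) = (-4 + 279841)*(-420 + 81600) = 279837*81180 = 22717167660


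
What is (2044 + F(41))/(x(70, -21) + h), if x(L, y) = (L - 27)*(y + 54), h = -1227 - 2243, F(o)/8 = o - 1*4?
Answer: -2340/2051 ≈ -1.1409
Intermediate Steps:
F(o) = -32 + 8*o (F(o) = 8*(o - 1*4) = 8*(o - 4) = 8*(-4 + o) = -32 + 8*o)
h = -3470
x(L, y) = (-27 + L)*(54 + y)
(2044 + F(41))/(x(70, -21) + h) = (2044 + (-32 + 8*41))/((-1458 - 27*(-21) + 54*70 + 70*(-21)) - 3470) = (2044 + (-32 + 328))/((-1458 + 567 + 3780 - 1470) - 3470) = (2044 + 296)/(1419 - 3470) = 2340/(-2051) = 2340*(-1/2051) = -2340/2051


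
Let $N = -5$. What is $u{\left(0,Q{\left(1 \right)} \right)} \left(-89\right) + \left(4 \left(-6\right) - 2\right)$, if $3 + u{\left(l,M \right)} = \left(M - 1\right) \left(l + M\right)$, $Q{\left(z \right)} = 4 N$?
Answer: $-37139$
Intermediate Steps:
$Q{\left(z \right)} = -20$ ($Q{\left(z \right)} = 4 \left(-5\right) = -20$)
$u{\left(l,M \right)} = -3 + \left(-1 + M\right) \left(M + l\right)$ ($u{\left(l,M \right)} = -3 + \left(M - 1\right) \left(l + M\right) = -3 + \left(-1 + M\right) \left(M + l\right)$)
$u{\left(0,Q{\left(1 \right)} \right)} \left(-89\right) + \left(4 \left(-6\right) - 2\right) = \left(-3 + \left(-20\right)^{2} - -20 - 0 - 0\right) \left(-89\right) + \left(4 \left(-6\right) - 2\right) = \left(-3 + 400 + 20 + 0 + 0\right) \left(-89\right) - 26 = 417 \left(-89\right) - 26 = -37113 - 26 = -37139$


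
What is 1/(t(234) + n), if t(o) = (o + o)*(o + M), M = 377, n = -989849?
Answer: -1/703901 ≈ -1.4207e-6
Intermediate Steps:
t(o) = 2*o*(377 + o) (t(o) = (o + o)*(o + 377) = (2*o)*(377 + o) = 2*o*(377 + o))
1/(t(234) + n) = 1/(2*234*(377 + 234) - 989849) = 1/(2*234*611 - 989849) = 1/(285948 - 989849) = 1/(-703901) = -1/703901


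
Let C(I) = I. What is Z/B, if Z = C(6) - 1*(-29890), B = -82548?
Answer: -7474/20637 ≈ -0.36216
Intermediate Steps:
Z = 29896 (Z = 6 - 1*(-29890) = 6 + 29890 = 29896)
Z/B = 29896/(-82548) = 29896*(-1/82548) = -7474/20637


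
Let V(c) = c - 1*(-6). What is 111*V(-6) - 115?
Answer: -115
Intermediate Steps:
V(c) = 6 + c (V(c) = c + 6 = 6 + c)
111*V(-6) - 115 = 111*(6 - 6) - 115 = 111*0 - 115 = 0 - 115 = -115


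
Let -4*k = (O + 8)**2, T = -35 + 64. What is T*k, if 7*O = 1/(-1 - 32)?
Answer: -98930861/213444 ≈ -463.50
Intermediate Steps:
T = 29
O = -1/231 (O = 1/(7*(-1 - 32)) = (1/7)/(-33) = (1/7)*(-1/33) = -1/231 ≈ -0.0043290)
k = -3411409/213444 (k = -(-1/231 + 8)**2/4 = -(1847/231)**2/4 = -1/4*3411409/53361 = -3411409/213444 ≈ -15.983)
T*k = 29*(-3411409/213444) = -98930861/213444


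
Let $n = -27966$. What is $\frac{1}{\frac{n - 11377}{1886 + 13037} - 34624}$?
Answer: $- \frac{14923}{516733295} \approx -2.8879 \cdot 10^{-5}$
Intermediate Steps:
$\frac{1}{\frac{n - 11377}{1886 + 13037} - 34624} = \frac{1}{\frac{-27966 - 11377}{1886 + 13037} - 34624} = \frac{1}{- \frac{39343}{14923} - 34624} = \frac{1}{- \frac{516733295}{14923}} = - \frac{14923}{516733295}$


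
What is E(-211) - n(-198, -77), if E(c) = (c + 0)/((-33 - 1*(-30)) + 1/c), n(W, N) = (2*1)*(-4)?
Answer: 49593/634 ≈ 78.222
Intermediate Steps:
n(W, N) = -8 (n(W, N) = 2*(-4) = -8)
E(c) = c/(-3 + 1/c) (E(c) = c/((-33 + 30) + 1/c) = c/(-3 + 1/c))
E(-211) - n(-198, -77) = -1*(-211)²/(-1 + 3*(-211)) - 1*(-8) = -1*44521/(-1 - 633) + 8 = -1*44521/(-634) + 8 = -1*44521*(-1/634) + 8 = 44521/634 + 8 = 49593/634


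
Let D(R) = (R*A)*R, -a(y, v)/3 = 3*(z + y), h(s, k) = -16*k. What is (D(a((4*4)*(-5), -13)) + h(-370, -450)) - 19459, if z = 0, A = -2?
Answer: -1049059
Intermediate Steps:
a(y, v) = -9*y (a(y, v) = -9*(0 + y) = -9*y)
D(R) = -2*R² (D(R) = (R*(-2))*R = (-2*R)*R = -2*R²)
(D(a((4*4)*(-5), -13)) + h(-370, -450)) - 19459 = (-2*(-9*4*4*(-5))² - 16*(-450)) - 19459 = (-2*(-144*(-5))² + 7200) - 19459 = (-2*(-9*(-80))² + 7200) - 19459 = (-2*720² + 7200) - 19459 = (-2*518400 + 7200) - 19459 = (-1036800 + 7200) - 19459 = -1029600 - 19459 = -1049059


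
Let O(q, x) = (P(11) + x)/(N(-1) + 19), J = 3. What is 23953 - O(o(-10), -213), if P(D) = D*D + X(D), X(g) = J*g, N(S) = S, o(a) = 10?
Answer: 431213/18 ≈ 23956.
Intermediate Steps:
X(g) = 3*g
P(D) = D² + 3*D (P(D) = D*D + 3*D = D² + 3*D)
O(q, x) = 77/9 + x/18 (O(q, x) = (11*(3 + 11) + x)/(-1 + 19) = (11*14 + x)/18 = (154 + x)*(1/18) = 77/9 + x/18)
23953 - O(o(-10), -213) = 23953 - (77/9 + (1/18)*(-213)) = 23953 - (77/9 - 71/6) = 23953 - 1*(-59/18) = 23953 + 59/18 = 431213/18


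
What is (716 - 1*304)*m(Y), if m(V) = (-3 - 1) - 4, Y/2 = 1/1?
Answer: -3296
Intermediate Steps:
Y = 2 (Y = 2/1 = 2*1 = 2)
m(V) = -8 (m(V) = -4 - 4 = -8)
(716 - 1*304)*m(Y) = (716 - 1*304)*(-8) = (716 - 304)*(-8) = 412*(-8) = -3296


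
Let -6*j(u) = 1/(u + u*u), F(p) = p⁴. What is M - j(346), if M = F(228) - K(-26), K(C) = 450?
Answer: 1946687049239833/720372 ≈ 2.7023e+9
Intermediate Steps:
j(u) = -1/(6*(u + u²)) (j(u) = -1/(6*(u + u*u)) = -1/(6*(u + u²)))
M = 2702335806 (M = 228⁴ - 1*450 = 2702336256 - 450 = 2702335806)
M - j(346) = 2702335806 - (-1)/(6*346*(1 + 346)) = 2702335806 - (-1)/(6*346*347) = 2702335806 - 1*(-1/720372) = 2702335806 + 1/720372 = 1946687049239833/720372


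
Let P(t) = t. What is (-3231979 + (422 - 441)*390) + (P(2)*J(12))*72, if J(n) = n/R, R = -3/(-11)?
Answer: -3233053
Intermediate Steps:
R = 3/11 (R = -3*(-1/11) = 3/11 ≈ 0.27273)
J(n) = 11*n/3 (J(n) = n/(3/11) = n*(11/3) = 11*n/3)
(-3231979 + (422 - 441)*390) + (P(2)*J(12))*72 = (-3231979 + (422 - 441)*390) + (2*((11/3)*12))*72 = (-3231979 - 19*390) + (2*44)*72 = (-3231979 - 7410) + 88*72 = -3239389 + 6336 = -3233053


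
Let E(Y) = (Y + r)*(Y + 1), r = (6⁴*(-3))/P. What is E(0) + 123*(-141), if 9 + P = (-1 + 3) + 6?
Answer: -13455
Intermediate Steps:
P = -1 (P = -9 + ((-1 + 3) + 6) = -9 + (2 + 6) = -9 + 8 = -1)
r = 3888 (r = (6⁴*(-3))/(-1) = (1296*(-3))*(-1) = -3888*(-1) = 3888)
E(Y) = (1 + Y)*(3888 + Y) (E(Y) = (Y + 3888)*(Y + 1) = (3888 + Y)*(1 + Y) = (1 + Y)*(3888 + Y))
E(0) + 123*(-141) = (3888 + 0² + 3889*0) + 123*(-141) = (3888 + 0 + 0) - 17343 = 3888 - 17343 = -13455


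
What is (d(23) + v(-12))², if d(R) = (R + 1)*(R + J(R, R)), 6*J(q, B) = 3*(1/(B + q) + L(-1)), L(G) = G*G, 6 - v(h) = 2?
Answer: 170824900/529 ≈ 3.2292e+5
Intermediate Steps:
v(h) = 4 (v(h) = 6 - 1*2 = 6 - 2 = 4)
L(G) = G²
J(q, B) = ½ + 1/(2*(B + q)) (J(q, B) = (3*(1/(B + q) + (-1)²))/6 = (3*(1/(B + q) + 1))/6 = (3*(1 + 1/(B + q)))/6 = (3 + 3/(B + q))/6 = ½ + 1/(2*(B + q)))
d(R) = (1 + R)*(R + (1 + 2*R)/(4*R)) (d(R) = (R + 1)*(R + (1 + R + R)/(2*(R + R))) = (1 + R)*(R + (1 + 2*R)/(2*((2*R)))) = (1 + R)*(R + (1/(2*R))*(1 + 2*R)/2) = (1 + R)*(R + (1 + 2*R)/(4*R)))
(d(23) + v(-12))² = ((¾ + 23² + (¼)/23 + (3/2)*23) + 4)² = ((¾ + 529 + (¼)*(1/23) + 69/2) + 4)² = ((¾ + 529 + 1/92 + 69/2) + 4)² = (12978/23 + 4)² = (13070/23)² = 170824900/529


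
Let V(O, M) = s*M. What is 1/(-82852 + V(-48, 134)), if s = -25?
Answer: -1/86202 ≈ -1.1601e-5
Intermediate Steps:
V(O, M) = -25*M
1/(-82852 + V(-48, 134)) = 1/(-82852 - 25*134) = 1/(-82852 - 3350) = 1/(-86202) = -1/86202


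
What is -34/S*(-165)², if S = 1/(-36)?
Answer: 33323400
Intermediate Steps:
S = -1/36 ≈ -0.027778
-34/S*(-165)² = -34/(-1/36)*(-165)² = -34*(-36)*27225 = 1224*27225 = 33323400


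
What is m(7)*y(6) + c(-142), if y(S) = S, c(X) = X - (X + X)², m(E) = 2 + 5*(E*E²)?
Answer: -70496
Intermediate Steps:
m(E) = 2 + 5*E³
c(X) = X - 4*X² (c(X) = X - (2*X)² = X - 4*X²)
m(7)*y(6) + c(-142) = (2 + 5*7³)*6 - 142*(1 - 4*(-142)) = (2 + 5*343)*6 - 142*(1 + 568) = (2 + 1715)*6 - 142*569 = 1717*6 - 80798 = 10302 - 80798 = -70496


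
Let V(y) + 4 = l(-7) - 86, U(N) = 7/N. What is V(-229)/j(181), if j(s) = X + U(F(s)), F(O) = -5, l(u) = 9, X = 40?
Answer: -405/193 ≈ -2.0984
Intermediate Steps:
V(y) = -81 (V(y) = -4 + (9 - 86) = -4 - 77 = -81)
j(s) = 193/5 (j(s) = 40 + 7/(-5) = 40 + 7*(-1/5) = 40 - 7/5 = 193/5)
V(-229)/j(181) = -81/193/5 = -81*5/193 = -405/193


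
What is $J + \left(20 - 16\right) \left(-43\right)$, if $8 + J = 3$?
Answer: $-177$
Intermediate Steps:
$J = -5$ ($J = -8 + 3 = -5$)
$J + \left(20 - 16\right) \left(-43\right) = -5 + \left(20 - 16\right) \left(-43\right) = -5 + 4 \left(-43\right) = -5 - 172 = -177$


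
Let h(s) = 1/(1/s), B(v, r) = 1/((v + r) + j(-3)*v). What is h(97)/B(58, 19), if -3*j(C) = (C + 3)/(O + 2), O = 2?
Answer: 7469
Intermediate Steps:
j(C) = -¼ - C/12 (j(C) = -(C + 3)/(3*(2 + 2)) = -(3 + C)/(3*4) = -(¾ + C/4)/3 = -¼ - C/12)
B(v, r) = 1/(r + v) (B(v, r) = 1/((v + r) + (-¼ - 1/12*(-3))*v) = 1/((r + v) + (-¼ + ¼)*v) = 1/((r + v) + 0*v) = 1/((r + v) + 0) = 1/(r + v))
h(s) = s
h(97)/B(58, 19) = 97/(1/(19 + 58)) = 97/(1/77) = 97*77 = 7469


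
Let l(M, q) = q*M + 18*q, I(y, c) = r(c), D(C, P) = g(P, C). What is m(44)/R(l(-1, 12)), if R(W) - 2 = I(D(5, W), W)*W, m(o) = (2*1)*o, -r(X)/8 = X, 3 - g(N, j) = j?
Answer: -4/15133 ≈ -0.00026432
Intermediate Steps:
g(N, j) = 3 - j
D(C, P) = 3 - C
r(X) = -8*X
I(y, c) = -8*c
l(M, q) = 18*q + M*q (l(M, q) = M*q + 18*q = 18*q + M*q)
m(o) = 2*o
R(W) = 2 - 8*W² (R(W) = 2 + (-8*W)*W = 2 - 8*W²)
m(44)/R(l(-1, 12)) = (2*44)/(2 - 8*144*(18 - 1)²) = 88/(2 - 8*(12*17)²) = 88/(2 - 8*204²) = 88/(2 - 8*41616) = 88/(2 - 332928) = 88/(-332926) = 88*(-1/332926) = -4/15133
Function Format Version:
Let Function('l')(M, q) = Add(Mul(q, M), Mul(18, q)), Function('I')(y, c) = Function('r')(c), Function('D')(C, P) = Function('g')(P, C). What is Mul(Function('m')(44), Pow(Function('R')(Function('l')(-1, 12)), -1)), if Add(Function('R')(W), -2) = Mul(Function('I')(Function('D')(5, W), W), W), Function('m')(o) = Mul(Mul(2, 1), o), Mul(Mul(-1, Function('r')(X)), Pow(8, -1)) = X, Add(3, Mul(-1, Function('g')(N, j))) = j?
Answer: Rational(-4, 15133) ≈ -0.00026432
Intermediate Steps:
Function('g')(N, j) = Add(3, Mul(-1, j))
Function('D')(C, P) = Add(3, Mul(-1, C))
Function('r')(X) = Mul(-8, X)
Function('I')(y, c) = Mul(-8, c)
Function('l')(M, q) = Add(Mul(18, q), Mul(M, q)) (Function('l')(M, q) = Add(Mul(M, q), Mul(18, q)) = Add(Mul(18, q), Mul(M, q)))
Function('m')(o) = Mul(2, o)
Function('R')(W) = Add(2, Mul(-8, Pow(W, 2))) (Function('R')(W) = Add(2, Mul(Mul(-8, W), W)) = Add(2, Mul(-8, Pow(W, 2))))
Mul(Function('m')(44), Pow(Function('R')(Function('l')(-1, 12)), -1)) = Mul(Mul(2, 44), Pow(Add(2, Mul(-8, Pow(Mul(12, Add(18, -1)), 2))), -1)) = Mul(88, Pow(Add(2, Mul(-8, Pow(Mul(12, 17), 2))), -1)) = Mul(88, Pow(Add(2, Mul(-8, Pow(204, 2))), -1)) = Mul(88, Pow(Add(2, Mul(-8, 41616)), -1)) = Mul(88, Pow(Add(2, -332928), -1)) = Mul(88, Pow(-332926, -1)) = Mul(88, Rational(-1, 332926)) = Rational(-4, 15133)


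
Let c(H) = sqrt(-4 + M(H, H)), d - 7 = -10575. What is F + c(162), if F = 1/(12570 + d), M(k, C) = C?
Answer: 1/2002 + sqrt(158) ≈ 12.570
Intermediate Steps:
d = -10568 (d = 7 - 10575 = -10568)
c(H) = sqrt(-4 + H)
F = 1/2002 (F = 1/(12570 - 10568) = 1/2002 ≈ 0.00049950)
F + c(162) = 1/2002 + sqrt(-4 + 162) = 1/2002 + sqrt(158)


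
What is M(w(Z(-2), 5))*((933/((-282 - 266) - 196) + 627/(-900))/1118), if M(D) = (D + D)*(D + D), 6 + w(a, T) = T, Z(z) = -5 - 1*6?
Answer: -2791/399900 ≈ -0.0069792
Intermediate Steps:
Z(z) = -11 (Z(z) = -5 - 6 = -11)
w(a, T) = -6 + T
M(D) = 4*D**2 (M(D) = (2*D)*(2*D) = 4*D**2)
M(w(Z(-2), 5))*((933/((-282 - 266) - 196) + 627/(-900))/1118) = (4*(-6 + 5)**2)*((933/((-282 - 266) - 196) + 627/(-900))/1118) = (4*(-1)**2)*((933/(-548 - 196) + 627*(-1/900))*(1/1118)) = (4*1)*((933/(-744) - 209/300)*(1/1118)) = 4*((933*(-1/744) - 209/300)*(1/1118)) = 4*((-311/248 - 209/300)*(1/1118)) = 4*(-36283/18600*1/1118) = 4*(-2791/1599600) = -2791/399900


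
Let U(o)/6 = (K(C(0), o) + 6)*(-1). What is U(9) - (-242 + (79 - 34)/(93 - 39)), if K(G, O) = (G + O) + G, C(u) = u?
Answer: 907/6 ≈ 151.17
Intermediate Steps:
K(G, O) = O + 2*G
U(o) = -36 - 6*o (U(o) = 6*(((o + 2*0) + 6)*(-1)) = 6*(((o + 0) + 6)*(-1)) = 6*((o + 6)*(-1)) = 6*((6 + o)*(-1)) = 6*(-6 - o) = -36 - 6*o)
U(9) - (-242 + (79 - 34)/(93 - 39)) = (-36 - 6*9) - (-242 + (79 - 34)/(93 - 39)) = (-36 - 54) - (-242 + 45/54) = -90 - (-242 + 45*(1/54)) = -90 - (-242 + 5/6) = -90 - 1*(-1447/6) = -90 + 1447/6 = 907/6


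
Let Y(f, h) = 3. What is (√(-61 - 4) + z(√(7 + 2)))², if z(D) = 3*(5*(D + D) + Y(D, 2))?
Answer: (99 + I*√65)² ≈ 9736.0 + 1596.3*I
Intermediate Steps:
z(D) = 9 + 30*D (z(D) = 3*(5*(D + D) + 3) = 3*(5*(2*D) + 3) = 3*(10*D + 3) = 3*(3 + 10*D) = 9 + 30*D)
(√(-61 - 4) + z(√(7 + 2)))² = (√(-61 - 4) + (9 + 30*√(7 + 2)))² = (√(-65) + (9 + 30*√9))² = (I*√65 + (9 + 30*3))² = (I*√65 + (9 + 90))² = (I*√65 + 99)² = (99 + I*√65)²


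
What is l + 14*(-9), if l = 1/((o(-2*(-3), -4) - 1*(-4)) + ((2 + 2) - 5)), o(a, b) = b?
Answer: -127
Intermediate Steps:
l = -1 (l = 1/((-4 - 1*(-4)) + ((2 + 2) - 5)) = 1/((-4 + 4) + (4 - 5)) = 1/(0 - 1) = 1/(-1) = -1)
l + 14*(-9) = -1 + 14*(-9) = -1 - 126 = -127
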